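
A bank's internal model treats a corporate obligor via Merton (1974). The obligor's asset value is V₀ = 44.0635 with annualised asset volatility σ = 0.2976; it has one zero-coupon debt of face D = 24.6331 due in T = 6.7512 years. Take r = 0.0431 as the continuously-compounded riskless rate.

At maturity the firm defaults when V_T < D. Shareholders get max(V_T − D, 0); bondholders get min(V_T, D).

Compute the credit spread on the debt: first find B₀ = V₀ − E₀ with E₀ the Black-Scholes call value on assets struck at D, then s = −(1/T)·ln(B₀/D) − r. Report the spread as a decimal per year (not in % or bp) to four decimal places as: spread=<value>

d₁ = [ln(V₀/D) + (r + σ²/2)T] / (σ√T)
   = [ln(44.0635/24.6331) + (0.0431 + 0.5·0.2976²)·6.7512] / (0.2976·√6.7512)
   = [0.581541 + 0.589939] / 0.773256 = 1.514996
d₂ = d₁ − σ√T = 1.514996 − 0.773256 = 0.741740
N(d₁) = 0.935113,  N(d₂) = 0.770877,  e^(−rT) = 0.747533
E₀ = V₀·N(d₁) − D·e^(−rT)·N(d₂)
   = 44.0635·0.935113 − 24.6331·0.747533·0.770877 = 27.009382
B₀ = V₀ − E₀ = 44.0635 − 27.009382 = 17.054118
spread = −(1/T)·ln(B₀/D) − r = −(1/6.7512)·ln(17.054118/24.6331) − 0.0431 = 0.01136430

spread=0.0114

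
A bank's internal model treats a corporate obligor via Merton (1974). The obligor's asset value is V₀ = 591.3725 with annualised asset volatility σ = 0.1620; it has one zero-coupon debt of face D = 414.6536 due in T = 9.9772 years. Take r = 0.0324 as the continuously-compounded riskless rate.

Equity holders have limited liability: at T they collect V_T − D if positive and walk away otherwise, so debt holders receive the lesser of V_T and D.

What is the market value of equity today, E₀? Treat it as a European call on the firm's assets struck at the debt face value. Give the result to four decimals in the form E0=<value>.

d₁ = [ln(V₀/D) + (r + σ²/2)T] / (σ√T)
   = [ln(591.3725/414.6536) + (0.0324 + 0.5·0.1620²)·9.9772] / (0.1620·√9.9772)
   = [0.355003 + 0.454182] / 0.511705 = 1.581351
d₂ = d₁ − σ√T = 1.581351 − 0.511705 = 1.069647
N(d₁) = 0.943101,  N(d₂) = 0.857611,  e^(−rT) = 0.723785
E₀ = V₀·N(d₁) − D·e^(−rT)·N(d₂)
   = 591.3725·0.943101 − 414.6536·0.723785·0.857611 = 300.337970

E0=300.3380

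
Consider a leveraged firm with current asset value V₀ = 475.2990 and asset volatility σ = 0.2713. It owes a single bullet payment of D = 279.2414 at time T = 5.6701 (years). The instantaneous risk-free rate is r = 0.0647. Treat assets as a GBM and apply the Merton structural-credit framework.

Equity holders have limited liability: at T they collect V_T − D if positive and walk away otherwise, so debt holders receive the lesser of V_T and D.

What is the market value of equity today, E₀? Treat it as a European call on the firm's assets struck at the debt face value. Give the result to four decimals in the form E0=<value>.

E0=288.8698

d₁ = [ln(V₀/D) + (r + σ²/2)T] / (σ√T)
   = [ln(475.2990/279.2414) + (0.0647 + 0.5·0.2713²)·5.6701] / (0.2713·√5.6701)
   = [0.531867 + 0.575526] / 0.646019 = 1.714181
d₂ = d₁ − σ√T = 1.714181 − 0.646019 = 1.068162
N(d₁) = 0.956752,  N(d₂) = 0.857276,  e^(−rT) = 0.692910
E₀ = V₀·N(d₁) − D·e^(−rT)·N(d₂)
   = 475.2990·0.956752 − 279.2414·0.692910·0.857276 = 288.869767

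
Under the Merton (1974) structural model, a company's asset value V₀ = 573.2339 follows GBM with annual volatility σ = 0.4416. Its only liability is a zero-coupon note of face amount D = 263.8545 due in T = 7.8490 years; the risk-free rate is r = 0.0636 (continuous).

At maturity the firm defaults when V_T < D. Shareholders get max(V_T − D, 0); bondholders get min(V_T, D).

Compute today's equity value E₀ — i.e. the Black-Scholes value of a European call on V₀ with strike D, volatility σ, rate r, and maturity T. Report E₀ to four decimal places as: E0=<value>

d₁ = [ln(V₀/D) + (r + σ²/2)T] / (σ√T)
   = [ln(573.2339/263.8545) + (0.0636 + 0.5·0.4416²)·7.8490] / (0.4416·√7.8490)
   = [0.775896 + 1.264515] / 1.237190 = 1.649231
d₂ = d₁ − σ√T = 1.649231 − 1.237190 = 0.412042
N(d₁) = 0.950450,  N(d₂) = 0.659846,  e^(−rT) = 0.607018
E₀ = V₀·N(d₁) − D·e^(−rT)·N(d₂)
   = 573.2339·0.950450 − 263.8545·0.607018·0.659846 = 439.146245

E0=439.1462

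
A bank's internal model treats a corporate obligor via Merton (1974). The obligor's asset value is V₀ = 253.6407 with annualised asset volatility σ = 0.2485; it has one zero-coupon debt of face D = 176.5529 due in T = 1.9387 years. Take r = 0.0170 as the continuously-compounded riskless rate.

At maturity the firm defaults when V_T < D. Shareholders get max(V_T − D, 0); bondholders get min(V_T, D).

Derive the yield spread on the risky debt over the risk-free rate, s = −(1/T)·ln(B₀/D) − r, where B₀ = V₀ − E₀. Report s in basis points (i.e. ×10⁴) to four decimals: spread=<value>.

d₁ = [ln(V₀/D) + (r + σ²/2)T] / (σ√T)
   = [ln(253.6407/176.5529) + (0.0170 + 0.5·0.2485²)·1.9387] / (0.2485·√1.9387)
   = [0.362298 + 0.092817] / 0.346004 = 1.315346
d₂ = d₁ − σ√T = 1.315346 − 0.346004 = 0.969342
N(d₁) = 0.905803,  N(d₂) = 0.833813,  e^(−rT) = 0.967579
E₀ = V₀·N(d₁) − D·e^(−rT)·N(d₂)
   = 253.6407·0.905803 − 176.5529·0.967579·0.833813 = 87.309238
B₀ = V₀ − E₀ = 253.6407 − 87.309238 = 166.331462
spread = −(1/T)·ln(B₀/D) − r = −(1/1.9387)·ln(166.331462/176.5529) − 0.0170 = 0.01376185
in basis points: 0.01376185 × 10⁴ = 137.6185 bp

spread=137.6185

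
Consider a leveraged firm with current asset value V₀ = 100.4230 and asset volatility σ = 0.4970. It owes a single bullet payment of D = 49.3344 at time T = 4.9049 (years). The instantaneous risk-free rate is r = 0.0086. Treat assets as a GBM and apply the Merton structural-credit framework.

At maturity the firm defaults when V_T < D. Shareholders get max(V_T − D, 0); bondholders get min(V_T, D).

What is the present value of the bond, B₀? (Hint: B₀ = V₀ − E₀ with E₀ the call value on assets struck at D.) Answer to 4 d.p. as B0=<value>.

d₁ = [ln(V₀/D) + (r + σ²/2)T] / (σ√T)
   = [ln(100.4230/49.3344) + (0.0086 + 0.5·0.4970²)·4.9049] / (0.4970·√4.9049)
   = [0.710770 + 0.647959] / 1.100706 = 1.234416
d₂ = d₁ − σ√T = 1.234416 − 1.100706 = 0.133709
N(d₁) = 0.891476,  N(d₂) = 0.553184,  e^(−rT) = 0.958695
E₀ = V₀·N(d₁) − D·e^(−rT)·N(d₂)
   = 100.4230·0.891476 − 49.3344·0.958695·0.553184 = 63.360952
B₀ = V₀ − E₀ = 100.4230 − 63.360952 = 37.062048

B0=37.0620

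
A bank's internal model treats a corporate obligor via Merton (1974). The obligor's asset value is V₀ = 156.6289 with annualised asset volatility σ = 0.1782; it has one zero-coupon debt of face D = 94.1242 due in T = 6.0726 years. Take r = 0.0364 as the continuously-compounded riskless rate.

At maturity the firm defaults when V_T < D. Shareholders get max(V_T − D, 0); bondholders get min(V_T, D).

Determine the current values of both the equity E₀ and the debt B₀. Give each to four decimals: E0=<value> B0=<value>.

E0=82.1089 B0=74.5200

d₁ = [ln(V₀/D) + (r + σ²/2)T] / (σ√T)
   = [ln(156.6289/94.1242) + (0.0364 + 0.5·0.1782²)·6.0726] / (0.1782·√6.0726)
   = [0.509264 + 0.317461] / 0.439132 = 1.882635
d₂ = d₁ − σ√T = 1.882635 − 0.439132 = 1.443503
N(d₁) = 0.970125,  N(d₂) = 0.925561,  e^(−rT) = 0.801682
E₀ = V₀·N(d₁) − D·e^(−rT)·N(d₂)
   = 156.6289·0.970125 − 94.1242·0.801682·0.925561 = 82.108928
B₀ = V₀ − E₀ = 156.6289 − 82.108928 = 74.519972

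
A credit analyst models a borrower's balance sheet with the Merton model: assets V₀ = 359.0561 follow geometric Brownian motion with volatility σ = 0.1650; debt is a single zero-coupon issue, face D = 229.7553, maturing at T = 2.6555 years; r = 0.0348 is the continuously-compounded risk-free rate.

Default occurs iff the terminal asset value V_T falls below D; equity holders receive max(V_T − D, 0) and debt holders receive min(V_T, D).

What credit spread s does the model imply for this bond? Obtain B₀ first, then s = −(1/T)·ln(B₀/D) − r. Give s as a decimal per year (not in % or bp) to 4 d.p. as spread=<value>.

d₁ = [ln(V₀/D) + (r + σ²/2)T] / (σ√T)
   = [ln(359.0561/229.7553) + (0.0348 + 0.5·0.1650²)·2.6555] / (0.1650·√2.6555)
   = [0.446464 + 0.128559] / 0.268879 = 2.138594
d₂ = d₁ − σ√T = 2.138594 − 0.268879 = 1.869715
N(d₁) = 0.983766,  N(d₂) = 0.969238,  e^(−rT) = 0.911730
E₀ = V₀·N(d₁) − D·e^(−rT)·N(d₂)
   = 359.0561·0.983766 − 229.7553·0.911730·0.969238 = 150.196089
B₀ = V₀ − E₀ = 359.0561 − 150.196089 = 208.860011
spread = −(1/T)·ln(B₀/D) − r = −(1/2.6555)·ln(208.860011/229.7553) − 0.0348 = 0.00110684

spread=0.0011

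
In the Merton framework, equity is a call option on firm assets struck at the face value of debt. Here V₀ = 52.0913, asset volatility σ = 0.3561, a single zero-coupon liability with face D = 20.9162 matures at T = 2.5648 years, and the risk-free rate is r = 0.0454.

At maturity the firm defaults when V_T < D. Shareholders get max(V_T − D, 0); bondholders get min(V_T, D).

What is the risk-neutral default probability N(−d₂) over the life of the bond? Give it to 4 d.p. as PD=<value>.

PD=0.0644

d₁ = [ln(V₀/D) + (r + σ²/2)T] / (σ√T)
   = [ln(52.0913/20.9162) + (0.0454 + 0.5·0.3561²)·2.5648] / (0.3561·√2.5648)
   = [0.912474 + 0.279059] / 0.570294 = 2.089332
d₂ = d₁ − σ√T = 2.089332 − 0.570294 = 1.519038
risk-neutral PD = N(−d₂) = N(-1.519038) = 0.064376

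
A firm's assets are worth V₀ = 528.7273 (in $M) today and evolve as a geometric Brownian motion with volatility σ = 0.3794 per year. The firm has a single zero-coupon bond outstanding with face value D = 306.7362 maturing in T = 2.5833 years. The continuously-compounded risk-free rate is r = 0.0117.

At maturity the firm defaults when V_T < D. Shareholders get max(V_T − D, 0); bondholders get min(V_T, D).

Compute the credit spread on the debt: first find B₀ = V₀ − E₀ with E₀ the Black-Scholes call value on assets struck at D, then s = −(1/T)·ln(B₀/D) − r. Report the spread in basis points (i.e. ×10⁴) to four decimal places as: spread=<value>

d₁ = [ln(V₀/D) + (r + σ²/2)T] / (σ√T)
   = [ln(528.7273/306.7362) + (0.0117 + 0.5·0.3794²)·2.5833] / (0.3794·√2.5833)
   = [0.544485 + 0.216150] / 0.609796 = 1.247359
d₂ = d₁ − σ√T = 1.247359 − 0.609796 = 0.637563
N(d₁) = 0.893867,  N(d₂) = 0.738121,  e^(−rT) = 0.970228
E₀ = V₀·N(d₁) − D·e^(−rT)·N(d₂)
   = 528.7273·0.893867 − 306.7362·0.970228·0.738121 = 252.944261
B₀ = V₀ − E₀ = 528.7273 − 252.944261 = 275.783039
spread = −(1/T)·ln(B₀/D) − r = −(1/2.5833)·ln(275.783039/306.7362) − 0.0117 = 0.02947742
in basis points: 0.02947742 × 10⁴ = 294.7742 bp

spread=294.7742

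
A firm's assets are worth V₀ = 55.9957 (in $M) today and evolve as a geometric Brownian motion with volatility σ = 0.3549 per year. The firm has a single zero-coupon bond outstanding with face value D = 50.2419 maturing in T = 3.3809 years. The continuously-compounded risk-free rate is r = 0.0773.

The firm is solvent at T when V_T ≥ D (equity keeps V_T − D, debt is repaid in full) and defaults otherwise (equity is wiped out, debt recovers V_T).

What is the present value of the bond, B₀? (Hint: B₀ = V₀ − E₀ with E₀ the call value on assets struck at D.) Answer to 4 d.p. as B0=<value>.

d₁ = [ln(V₀/D) + (r + σ²/2)T] / (σ√T)
   = [ln(55.9957/50.2419) + (0.0773 + 0.5·0.3549²)·3.3809] / (0.3549·√3.3809)
   = [0.108426 + 0.474263] / 0.652563 = 0.892923
d₂ = d₁ − σ√T = 0.892923 − 0.652563 = 0.240360
N(d₁) = 0.814051,  N(d₂) = 0.594975,  e^(−rT) = 0.770016
E₀ = V₀·N(d₁) − D·e^(−rT)·N(d₂)
   = 55.9957·0.814051 − 50.2419·0.770016·0.594975 = 22.565513
B₀ = V₀ − E₀ = 55.9957 − 22.565513 = 33.430187

B0=33.4302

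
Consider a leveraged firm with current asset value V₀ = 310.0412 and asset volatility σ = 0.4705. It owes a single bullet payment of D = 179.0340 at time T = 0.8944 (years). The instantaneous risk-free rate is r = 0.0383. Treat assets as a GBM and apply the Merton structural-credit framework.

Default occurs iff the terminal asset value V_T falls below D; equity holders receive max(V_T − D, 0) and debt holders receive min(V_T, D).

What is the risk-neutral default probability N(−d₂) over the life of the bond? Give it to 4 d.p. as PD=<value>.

PD=0.1382

d₁ = [ln(V₀/D) + (r + σ²/2)T] / (σ√T)
   = [ln(310.0412/179.0340) + (0.0383 + 0.5·0.4705²)·0.8944] / (0.4705·√0.8944)
   = [0.549129 + 0.133252] / 0.444965 = 1.533564
d₂ = d₁ − σ√T = 1.533564 − 0.444965 = 1.088599
risk-neutral PD = N(−d₂) = N(-1.088599) = 0.138165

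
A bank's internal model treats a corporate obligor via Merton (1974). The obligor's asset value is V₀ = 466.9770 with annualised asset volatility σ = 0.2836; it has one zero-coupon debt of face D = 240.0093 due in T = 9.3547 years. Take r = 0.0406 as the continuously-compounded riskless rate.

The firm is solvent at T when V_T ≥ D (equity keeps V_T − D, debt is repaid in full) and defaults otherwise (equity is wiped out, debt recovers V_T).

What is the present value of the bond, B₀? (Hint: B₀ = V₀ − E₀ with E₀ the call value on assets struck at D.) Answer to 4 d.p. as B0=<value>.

d₁ = [ln(V₀/D) + (r + σ²/2)T] / (σ√T)
   = [ln(466.9770/240.0093) + (0.0406 + 0.5·0.2836²)·9.3547] / (0.2836·√9.3547)
   = [0.665602 + 0.755995] / 0.867403 = 1.638912
d₂ = d₁ − σ√T = 1.638912 − 0.867403 = 0.771508
N(d₁) = 0.949384,  N(d₂) = 0.779797,  e^(−rT) = 0.683998
E₀ = V₀·N(d₁) − D·e^(−rT)·N(d₂)
   = 466.9770·0.949384 − 240.0093·0.683998·0.779797 = 315.324560
B₀ = V₀ − E₀ = 466.9770 − 315.324560 = 151.652440

B0=151.6524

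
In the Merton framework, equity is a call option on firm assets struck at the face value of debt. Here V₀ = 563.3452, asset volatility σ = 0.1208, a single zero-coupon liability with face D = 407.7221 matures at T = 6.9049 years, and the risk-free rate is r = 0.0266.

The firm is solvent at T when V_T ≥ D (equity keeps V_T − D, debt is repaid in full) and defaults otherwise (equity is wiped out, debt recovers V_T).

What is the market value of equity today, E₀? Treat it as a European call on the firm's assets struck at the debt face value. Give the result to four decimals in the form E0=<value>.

d₁ = [ln(V₀/D) + (r + σ²/2)T] / (σ√T)
   = [ln(563.3452/407.7221) + (0.0266 + 0.5·0.1208²)·6.9049] / (0.1208·√6.9049)
   = [0.323307 + 0.234051] / 0.317428 = 1.755853
d₂ = d₁ − σ√T = 1.755853 − 0.317428 = 1.438425
N(d₁) = 0.960443,  N(d₂) = 0.924843,  e^(−rT) = 0.832210
E₀ = V₀·N(d₁) − D·e^(−rT)·N(d₂)
   = 563.3452·0.960443 − 407.7221·0.832210·0.924843 = 227.252125

E0=227.2521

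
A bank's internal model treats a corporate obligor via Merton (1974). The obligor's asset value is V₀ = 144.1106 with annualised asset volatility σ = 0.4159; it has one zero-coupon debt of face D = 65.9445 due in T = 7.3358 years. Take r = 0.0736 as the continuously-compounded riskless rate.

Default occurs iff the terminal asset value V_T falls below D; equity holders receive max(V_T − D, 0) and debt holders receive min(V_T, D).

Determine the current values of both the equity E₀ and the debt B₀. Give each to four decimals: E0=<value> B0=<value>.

E0=110.1474 B0=33.9632

d₁ = [ln(V₀/D) + (r + σ²/2)T] / (σ√T)
   = [ln(144.1106/65.9445) + (0.0736 + 0.5·0.4159²)·7.3358] / (0.4159·√7.3358)
   = [0.781768 + 1.174362] / 1.126452 = 1.736541
d₂ = d₁ − σ√T = 1.736541 − 1.126452 = 0.610089
N(d₁) = 0.958766,  N(d₂) = 0.729098,  e^(−rT) = 0.582798
E₀ = V₀·N(d₁) − D·e^(−rT)·N(d₂)
   = 144.1106·0.958766 − 65.9445·0.582798·0.729098 = 110.147382
B₀ = V₀ − E₀ = 144.1106 − 110.147382 = 33.963218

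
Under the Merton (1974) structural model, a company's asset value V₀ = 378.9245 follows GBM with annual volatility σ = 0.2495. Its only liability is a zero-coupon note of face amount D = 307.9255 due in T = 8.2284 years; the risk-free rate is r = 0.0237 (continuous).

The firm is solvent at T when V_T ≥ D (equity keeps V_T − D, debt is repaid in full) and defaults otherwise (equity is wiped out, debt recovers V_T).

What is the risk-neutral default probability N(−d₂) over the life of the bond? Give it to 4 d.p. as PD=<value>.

PD=0.4190

d₁ = [ln(V₀/D) + (r + σ²/2)T] / (σ√T)
   = [ln(378.9245/307.9255) + (0.0237 + 0.5·0.2495²)·8.2284] / (0.2495·√8.2284)
   = [0.207479 + 0.451123] / 0.715695 = 0.920227
d₂ = d₁ − σ√T = 0.920227 − 0.715695 = 0.204531
risk-neutral PD = N(−d₂) = N(-0.204531) = 0.418969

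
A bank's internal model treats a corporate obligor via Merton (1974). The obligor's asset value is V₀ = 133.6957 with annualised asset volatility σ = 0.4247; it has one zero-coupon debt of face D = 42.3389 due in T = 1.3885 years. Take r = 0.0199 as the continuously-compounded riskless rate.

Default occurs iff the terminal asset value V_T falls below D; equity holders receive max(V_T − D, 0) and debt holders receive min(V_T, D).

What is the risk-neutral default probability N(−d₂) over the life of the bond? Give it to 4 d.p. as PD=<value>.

PD=0.0177

d₁ = [ln(V₀/D) + (r + σ²/2)T] / (σ√T)
   = [ln(133.6957/42.3389) + (0.0199 + 0.5·0.4247²)·1.3885] / (0.4247·√1.3885)
   = [1.149860 + 0.152853] / 0.500444 = 2.603116
d₂ = d₁ − σ√T = 2.603116 − 0.500444 = 2.102673
risk-neutral PD = N(−d₂) = N(-2.102673) = 0.017747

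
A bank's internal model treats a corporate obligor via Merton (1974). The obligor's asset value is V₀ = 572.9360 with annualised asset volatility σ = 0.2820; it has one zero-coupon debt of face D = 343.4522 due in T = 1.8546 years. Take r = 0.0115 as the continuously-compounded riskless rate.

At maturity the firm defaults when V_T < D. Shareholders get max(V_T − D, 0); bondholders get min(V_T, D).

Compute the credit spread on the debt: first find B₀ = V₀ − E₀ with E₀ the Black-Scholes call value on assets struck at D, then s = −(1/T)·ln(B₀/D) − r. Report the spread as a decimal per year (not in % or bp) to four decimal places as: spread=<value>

d₁ = [ln(V₀/D) + (r + σ²/2)T] / (σ√T)
   = [ln(572.9360/343.4522) + (0.0115 + 0.5·0.2820²)·1.8546] / (0.2820·√1.8546)
   = [0.511726 + 0.095071] / 0.384038 = 1.580043
d₂ = d₁ − σ√T = 1.580043 − 0.384038 = 1.196005
N(d₁) = 0.942951,  N(d₂) = 0.884153,  e^(−rT) = 0.978898
E₀ = V₀·N(d₁) − D·e^(−rT)·N(d₂)
   = 572.9360·0.942951 − 343.4522·0.978898·0.884153 = 242.994611
B₀ = V₀ − E₀ = 572.9360 − 242.994611 = 329.941389
spread = −(1/T)·ln(B₀/D) − r = −(1/1.8546)·ln(329.941389/343.4522) − 0.0115 = 0.01013966

spread=0.0101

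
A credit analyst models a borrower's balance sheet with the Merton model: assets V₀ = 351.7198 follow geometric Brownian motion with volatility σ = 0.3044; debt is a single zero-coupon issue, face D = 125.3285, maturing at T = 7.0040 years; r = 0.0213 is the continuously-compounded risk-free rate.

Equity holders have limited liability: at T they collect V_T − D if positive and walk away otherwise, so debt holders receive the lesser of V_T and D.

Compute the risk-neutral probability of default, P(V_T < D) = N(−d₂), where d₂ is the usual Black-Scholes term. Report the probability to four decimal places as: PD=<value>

PD=0.1438

d₁ = [ln(V₀/D) + (r + σ²/2)T] / (σ√T)
   = [ln(351.7198/125.3285) + (0.0213 + 0.5·0.3044²)·7.0040] / (0.3044·√7.0040)
   = [1.031897 + 0.473678] / 0.805597 = 1.868894
d₂ = d₁ − σ√T = 1.868894 − 0.805597 = 1.063297
risk-neutral PD = N(−d₂) = N(-1.063297) = 0.143824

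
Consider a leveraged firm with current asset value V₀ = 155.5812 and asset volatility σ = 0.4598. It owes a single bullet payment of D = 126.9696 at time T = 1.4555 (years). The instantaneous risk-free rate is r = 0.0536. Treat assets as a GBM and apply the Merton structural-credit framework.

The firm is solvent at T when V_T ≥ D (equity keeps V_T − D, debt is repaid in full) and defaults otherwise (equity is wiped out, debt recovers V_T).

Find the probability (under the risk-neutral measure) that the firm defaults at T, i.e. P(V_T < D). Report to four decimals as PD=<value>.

PD=0.4092

d₁ = [ln(V₀/D) + (r + σ²/2)T] / (σ√T)
   = [ln(155.5812/126.9696) + (0.0536 + 0.5·0.4598²)·1.4555] / (0.4598·√1.4555)
   = [0.203220 + 0.231873] / 0.554722 = 0.784345
d₂ = d₁ − σ√T = 0.784345 − 0.554722 = 0.229623
risk-neutral PD = N(−d₂) = N(-0.229623) = 0.409192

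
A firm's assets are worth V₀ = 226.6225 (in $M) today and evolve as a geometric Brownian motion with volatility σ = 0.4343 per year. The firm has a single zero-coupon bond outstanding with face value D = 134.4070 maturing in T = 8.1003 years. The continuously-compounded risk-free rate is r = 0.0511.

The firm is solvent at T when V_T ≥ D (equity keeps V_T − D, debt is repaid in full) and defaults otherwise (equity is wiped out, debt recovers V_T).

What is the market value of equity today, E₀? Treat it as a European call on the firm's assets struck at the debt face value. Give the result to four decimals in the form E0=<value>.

E0=158.1241

d₁ = [ln(V₀/D) + (r + σ²/2)T] / (σ√T)
   = [ln(226.6225/134.4070) + (0.0511 + 0.5·0.4343²)·8.1003] / (0.4343·√8.1003)
   = [0.522413 + 1.177850] / 1.236062 = 1.375548
d₂ = d₁ − σ√T = 1.375548 − 1.236062 = 0.139486
N(d₁) = 0.915519,  N(d₂) = 0.555467,  e^(−rT) = 0.661050
E₀ = V₀·N(d₁) − D·e^(−rT)·N(d₂)
   = 226.6225·0.915519 − 134.4070·0.661050·0.555467 = 158.124140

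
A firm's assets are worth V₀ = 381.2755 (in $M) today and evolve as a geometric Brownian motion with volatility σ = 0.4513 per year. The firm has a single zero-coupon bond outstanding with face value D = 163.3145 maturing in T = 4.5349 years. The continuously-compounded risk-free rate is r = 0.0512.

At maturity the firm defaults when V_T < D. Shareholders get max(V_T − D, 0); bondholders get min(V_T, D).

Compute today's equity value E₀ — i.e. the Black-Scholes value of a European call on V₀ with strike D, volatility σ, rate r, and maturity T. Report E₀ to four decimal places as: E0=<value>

d₁ = [ln(V₀/D) + (r + σ²/2)T] / (σ√T)
   = [ln(381.2755/163.3145) + (0.0512 + 0.5·0.4513²)·4.5349] / (0.4513·√4.5349)
   = [0.847844 + 0.694002] / 0.961057 = 1.604324
d₂ = d₁ − σ√T = 1.604324 − 0.961057 = 0.643267
N(d₁) = 0.945679,  N(d₂) = 0.739974,  e^(−rT) = 0.792798
E₀ = V₀·N(d₁) − D·e^(−rT)·N(d₂)
   = 381.2755·0.945679 − 163.3145·0.792798·0.739974 = 264.755609

E0=264.7556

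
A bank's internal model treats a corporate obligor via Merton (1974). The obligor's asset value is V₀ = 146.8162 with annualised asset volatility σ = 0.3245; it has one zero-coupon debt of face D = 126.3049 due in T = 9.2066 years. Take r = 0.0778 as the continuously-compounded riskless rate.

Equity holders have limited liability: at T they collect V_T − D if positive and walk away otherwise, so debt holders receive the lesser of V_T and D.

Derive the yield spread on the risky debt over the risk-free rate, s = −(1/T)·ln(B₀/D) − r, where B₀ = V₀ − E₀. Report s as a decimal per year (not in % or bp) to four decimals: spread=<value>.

d₁ = [ln(V₀/D) + (r + σ²/2)T] / (σ√T)
   = [ln(146.8162/126.3049) + (0.0778 + 0.5·0.3245²)·9.2066] / (0.3245·√9.2066)
   = [0.150483 + 1.201002] / 0.984610 = 1.372609
d₂ = d₁ − σ√T = 1.372609 − 0.984610 = 0.387999
N(d₁) = 0.915063,  N(d₂) = 0.650991,  e^(−rT) = 0.488570
E₀ = V₀·N(d₁) − D·e^(−rT)·N(d₂)
   = 146.8162·0.915063 − 126.3049·0.488570·0.650991 = 94.174219
B₀ = V₀ − E₀ = 146.8162 − 94.174219 = 52.641981
spread = −(1/T)·ln(B₀/D) − r = −(1/9.2066)·ln(52.641981/126.3049) − 0.0778 = 0.01726060

spread=0.0173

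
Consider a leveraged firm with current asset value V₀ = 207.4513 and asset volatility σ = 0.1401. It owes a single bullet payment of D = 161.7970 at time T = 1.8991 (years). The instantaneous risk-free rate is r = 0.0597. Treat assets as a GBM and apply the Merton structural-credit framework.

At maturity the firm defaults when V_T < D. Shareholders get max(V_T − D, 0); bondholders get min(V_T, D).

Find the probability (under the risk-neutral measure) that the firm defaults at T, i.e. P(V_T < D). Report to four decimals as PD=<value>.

PD=0.0377

d₁ = [ln(V₀/D) + (r + σ²/2)T] / (σ√T)
   = [ln(207.4513/161.7970) + (0.0597 + 0.5·0.1401²)·1.8991] / (0.1401·√1.8991)
   = [0.248554 + 0.132014] / 0.193069 = 1.971153
d₂ = d₁ − σ√T = 1.971153 − 0.193069 = 1.778085
risk-neutral PD = N(−d₂) = N(-1.778085) = 0.037695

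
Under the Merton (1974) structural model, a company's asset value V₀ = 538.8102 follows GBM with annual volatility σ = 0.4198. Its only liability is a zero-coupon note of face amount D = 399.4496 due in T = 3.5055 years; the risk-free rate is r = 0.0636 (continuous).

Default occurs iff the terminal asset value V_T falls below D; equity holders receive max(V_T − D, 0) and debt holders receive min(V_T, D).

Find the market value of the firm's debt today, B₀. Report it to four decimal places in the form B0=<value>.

d₁ = [ln(V₀/D) + (r + σ²/2)T] / (σ√T)
   = [ln(538.8102/399.4496) + (0.0636 + 0.5·0.4198²)·3.5055] / (0.4198·√3.5055)
   = [0.299276 + 0.531841] / 0.785991 = 1.057412
d₂ = d₁ − σ√T = 1.057412 − 0.785991 = 0.271422
N(d₁) = 0.854838,  N(d₂) = 0.606967,  e^(−rT) = 0.800155
E₀ = V₀·N(d₁) − D·e^(−rT)·N(d₂)
   = 538.8102·0.854838 − 399.4496·0.800155·0.606967 = 266.595944
B₀ = V₀ − E₀ = 538.8102 − 266.595944 = 272.214256

B0=272.2143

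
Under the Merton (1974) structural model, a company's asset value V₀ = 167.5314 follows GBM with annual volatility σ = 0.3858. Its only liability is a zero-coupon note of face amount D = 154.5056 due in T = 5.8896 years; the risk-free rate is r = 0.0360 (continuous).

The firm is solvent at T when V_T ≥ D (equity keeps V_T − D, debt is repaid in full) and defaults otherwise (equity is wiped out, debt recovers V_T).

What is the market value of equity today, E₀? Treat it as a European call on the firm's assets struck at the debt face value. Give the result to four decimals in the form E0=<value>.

d₁ = [ln(V₀/D) + (r + σ²/2)T] / (σ√T)
   = [ln(167.5314/154.5056) + (0.0360 + 0.5·0.3858²)·5.8896] / (0.3858·√5.8896)
   = [0.080940 + 0.650334] / 0.936279 = 0.781044
d₂ = d₁ − σ√T = 0.781044 − 0.936279 = -0.155235
N(d₁) = 0.782612,  N(d₂) = 0.438318,  e^(−rT) = 0.808944
E₀ = V₀·N(d₁) − D·e^(−rT)·N(d₂)
   = 167.5314·0.782612 − 154.5056·0.808944·0.438318 = 76.328233

E0=76.3282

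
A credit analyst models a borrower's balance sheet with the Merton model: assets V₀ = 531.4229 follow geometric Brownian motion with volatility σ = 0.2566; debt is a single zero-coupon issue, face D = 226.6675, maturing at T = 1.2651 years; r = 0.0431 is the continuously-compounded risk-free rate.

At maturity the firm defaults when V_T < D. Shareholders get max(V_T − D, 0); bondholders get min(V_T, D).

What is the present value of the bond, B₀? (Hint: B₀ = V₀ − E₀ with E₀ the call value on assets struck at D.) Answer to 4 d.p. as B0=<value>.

d₁ = [ln(V₀/D) + (r + σ²/2)T] / (σ√T)
   = [ln(531.4229/226.6675) + (0.0431 + 0.5·0.2566²)·1.2651] / (0.2566·√1.2651)
   = [0.852074 + 0.096175] / 0.288615 = 3.285514
d₂ = d₁ − σ√T = 3.285514 − 0.288615 = 2.996899
N(d₁) = 0.999491,  N(d₂) = 0.998636,  e^(−rT) = 0.946934
E₀ = V₀·N(d₁) − D·e^(−rT)·N(d₂)
   = 531.4229·0.999491 − 226.6675·0.946934·0.998636 = 316.805942
B₀ = V₀ − E₀ = 531.4229 − 316.805942 = 214.616958

B0=214.6170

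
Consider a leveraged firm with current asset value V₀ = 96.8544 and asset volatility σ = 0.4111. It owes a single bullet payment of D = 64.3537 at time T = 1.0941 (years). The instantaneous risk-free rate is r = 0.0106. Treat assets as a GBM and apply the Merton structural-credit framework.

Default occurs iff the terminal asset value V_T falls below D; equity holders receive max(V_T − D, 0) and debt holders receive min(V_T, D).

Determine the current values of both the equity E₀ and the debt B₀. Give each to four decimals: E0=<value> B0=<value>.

d₁ = [ln(V₀/D) + (r + σ²/2)T] / (σ√T)
   = [ln(96.8544/64.3537) + (0.0106 + 0.5·0.4111²)·1.0941] / (0.4111·√1.0941)
   = [0.408814 + 0.104051] / 0.430007 = 1.192689
d₂ = d₁ − σ√T = 1.192689 − 0.430007 = 0.762681
N(d₁) = 0.883504,  N(d₂) = 0.777173,  e^(−rT) = 0.988470
E₀ = V₀·N(d₁) − D·e^(−rT)·N(d₂)
   = 96.8544·0.883504 − 64.3537·0.988470·0.777173 = 36.133994
B₀ = V₀ − E₀ = 96.8544 − 36.133994 = 60.720406

E0=36.1340 B0=60.7204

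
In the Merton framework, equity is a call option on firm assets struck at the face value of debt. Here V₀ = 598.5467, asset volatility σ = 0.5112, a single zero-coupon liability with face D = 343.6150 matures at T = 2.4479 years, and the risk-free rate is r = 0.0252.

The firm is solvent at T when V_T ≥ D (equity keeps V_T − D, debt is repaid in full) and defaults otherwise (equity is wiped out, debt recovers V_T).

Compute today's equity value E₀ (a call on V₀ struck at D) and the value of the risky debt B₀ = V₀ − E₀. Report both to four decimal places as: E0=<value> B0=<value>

d₁ = [ln(V₀/D) + (r + σ²/2)T] / (σ√T)
   = [ln(598.5467/343.6150) + (0.0252 + 0.5·0.5112²)·2.4479] / (0.5112·√2.4479)
   = [0.554983 + 0.381536] / 0.799812 = 1.170925
d₂ = d₁ − σ√T = 1.170925 − 0.799812 = 0.371113
N(d₁) = 0.879185,  N(d₂) = 0.644723,  e^(−rT) = 0.940177
E₀ = V₀·N(d₁) − D·e^(−rT)·N(d₂)
   = 598.5467·0.879185 − 343.6150·0.940177·0.644723 = 317.949923
B₀ = V₀ − E₀ = 598.5467 − 317.949923 = 280.596777

E0=317.9499 B0=280.5968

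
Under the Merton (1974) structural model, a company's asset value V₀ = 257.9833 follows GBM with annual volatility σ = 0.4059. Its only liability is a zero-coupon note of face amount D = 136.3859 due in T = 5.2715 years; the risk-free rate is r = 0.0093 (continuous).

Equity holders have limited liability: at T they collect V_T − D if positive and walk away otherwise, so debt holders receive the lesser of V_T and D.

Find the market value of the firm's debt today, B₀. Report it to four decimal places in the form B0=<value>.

d₁ = [ln(V₀/D) + (r + σ²/2)T] / (σ√T)
   = [ln(257.9833/136.3859) + (0.0093 + 0.5·0.4059²)·5.2715] / (0.4059·√5.2715)
   = [0.637406 + 0.483277] / 0.931936 = 1.202533
d₂ = d₁ − σ√T = 1.202533 − 0.931936 = 0.270597
N(d₁) = 0.885421,  N(d₂) = 0.606649,  e^(−rT) = 0.952157
E₀ = V₀·N(d₁) − D·e^(−rT)·N(d₂)
   = 257.9833·0.885421 − 136.3859·0.952157·0.606649 = 149.643943
B₀ = V₀ − E₀ = 257.9833 − 149.643943 = 108.339357

B0=108.3394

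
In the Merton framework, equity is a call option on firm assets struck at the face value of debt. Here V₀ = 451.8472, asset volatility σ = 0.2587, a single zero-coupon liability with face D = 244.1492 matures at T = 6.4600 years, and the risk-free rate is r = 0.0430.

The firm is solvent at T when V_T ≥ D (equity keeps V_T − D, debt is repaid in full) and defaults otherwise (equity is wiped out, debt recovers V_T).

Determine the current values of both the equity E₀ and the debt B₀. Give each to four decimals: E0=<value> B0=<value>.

E0=274.2590 B0=177.5882

d₁ = [ln(V₀/D) + (r + σ²/2)T] / (σ√T)
   = [ln(451.8472/244.1492) + (0.0430 + 0.5·0.2587²)·6.4600] / (0.2587·√6.4600)
   = [0.615565 + 0.493950] / 0.657526 = 1.687409
d₂ = d₁ − σ√T = 1.687409 − 0.657526 = 1.029883
N(d₁) = 0.954238,  N(d₂) = 0.848468,  e^(−rT) = 0.757463
E₀ = V₀·N(d₁) − D·e^(−rT)·N(d₂)
   = 451.8472·0.954238 − 244.1492·0.757463·0.848468 = 274.259012
B₀ = V₀ − E₀ = 451.8472 − 274.259012 = 177.588188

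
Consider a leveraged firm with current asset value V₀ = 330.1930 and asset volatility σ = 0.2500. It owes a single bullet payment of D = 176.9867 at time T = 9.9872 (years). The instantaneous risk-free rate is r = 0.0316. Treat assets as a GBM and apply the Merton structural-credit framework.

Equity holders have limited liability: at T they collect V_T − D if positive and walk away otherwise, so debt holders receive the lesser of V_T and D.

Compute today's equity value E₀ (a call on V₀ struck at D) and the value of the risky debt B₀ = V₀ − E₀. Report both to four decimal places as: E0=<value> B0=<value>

E0=209.9939 B0=120.1991

d₁ = [ln(V₀/D) + (r + σ²/2)T] / (σ√T)
   = [ln(330.1930/176.9867) + (0.0316 + 0.5·0.2500²)·9.9872] / (0.2500·√9.9872)
   = [0.623603 + 0.627696] / 0.790063 = 1.583795
d₂ = d₁ − σ√T = 1.583795 − 0.790063 = 0.793732
N(d₁) = 0.943380,  N(d₂) = 0.786324,  e^(−rT) = 0.729354
E₀ = V₀·N(d₁) − D·e^(−rT)·N(d₂)
   = 330.1930·0.943380 − 176.9867·0.729354·0.786324 = 209.993944
B₀ = V₀ − E₀ = 330.1930 − 209.993944 = 120.199056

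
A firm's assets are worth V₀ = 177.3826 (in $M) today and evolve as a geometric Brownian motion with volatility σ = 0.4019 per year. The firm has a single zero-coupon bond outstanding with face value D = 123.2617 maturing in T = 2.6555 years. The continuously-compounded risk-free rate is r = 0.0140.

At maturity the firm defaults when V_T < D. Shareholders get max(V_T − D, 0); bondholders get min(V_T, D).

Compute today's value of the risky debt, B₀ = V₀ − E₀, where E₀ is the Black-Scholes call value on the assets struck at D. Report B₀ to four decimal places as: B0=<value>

B0=103.5029

d₁ = [ln(V₀/D) + (r + σ²/2)T] / (σ√T)
   = [ln(177.3826/123.2617) + (0.0140 + 0.5·0.4019²)·2.6555] / (0.4019·√2.6555)
   = [0.363999 + 0.251640] / 0.654924 = 0.940016
d₂ = d₁ − σ√T = 0.940016 − 0.654924 = 0.285091
N(d₁) = 0.826395,  N(d₂) = 0.612213,  e^(−rT) = 0.963506
E₀ = V₀·N(d₁) − D·e^(−rT)·N(d₂)
   = 177.3826·0.826395 − 123.2617·0.963506·0.612213 = 73.879690
B₀ = V₀ − E₀ = 177.3826 − 73.879690 = 103.502910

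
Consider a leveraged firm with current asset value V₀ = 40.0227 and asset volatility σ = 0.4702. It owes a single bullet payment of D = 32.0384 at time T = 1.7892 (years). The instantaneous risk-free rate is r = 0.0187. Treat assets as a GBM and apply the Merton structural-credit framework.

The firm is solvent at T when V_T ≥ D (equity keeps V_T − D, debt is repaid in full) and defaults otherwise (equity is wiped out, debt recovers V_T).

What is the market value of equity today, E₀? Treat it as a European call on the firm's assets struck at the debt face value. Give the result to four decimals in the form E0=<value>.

d₁ = [ln(V₀/D) + (r + σ²/2)T] / (σ√T)
   = [ln(40.0227/32.0384) + (0.0187 + 0.5·0.4702²)·1.7892] / (0.4702·√1.7892)
   = [0.222512 + 0.231243] / 0.628944 = 0.721455
d₂ = d₁ − σ√T = 0.721455 − 0.628944 = 0.092511
N(d₁) = 0.764685,  N(d₂) = 0.536854,  e^(−rT) = 0.967095
E₀ = V₀·N(d₁) − D·e^(−rT)·N(d₂)
   = 40.0227·0.764685 − 32.0384·0.967095·0.536854 = 13.970781

E0=13.9708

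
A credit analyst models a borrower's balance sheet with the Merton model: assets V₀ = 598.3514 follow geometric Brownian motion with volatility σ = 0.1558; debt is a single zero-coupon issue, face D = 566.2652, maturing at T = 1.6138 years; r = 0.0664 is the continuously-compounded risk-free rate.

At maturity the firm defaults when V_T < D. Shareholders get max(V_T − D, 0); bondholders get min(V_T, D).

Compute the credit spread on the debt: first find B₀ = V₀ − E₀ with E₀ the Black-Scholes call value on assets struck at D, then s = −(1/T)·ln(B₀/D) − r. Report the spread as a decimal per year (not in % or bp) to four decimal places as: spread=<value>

d₁ = [ln(V₀/D) + (r + σ²/2)T] / (σ√T)
   = [ln(598.3514/566.2652) + (0.0664 + 0.5·0.1558²)·1.6138] / (0.1558·√1.6138)
   = [0.055116 + 0.126743] / 0.197921 = 0.918842
d₂ = d₁ − σ√T = 0.918842 − 0.197921 = 0.720921
N(d₁) = 0.820911,  N(d₂) = 0.764521,  e^(−rT) = 0.898385
E₀ = V₀·N(d₁) − D·e^(−rT)·N(d₂)
   = 598.3514·0.820911 − 566.2652·0.898385·0.764521 = 102.262839
B₀ = V₀ − E₀ = 598.3514 − 102.262839 = 496.088561
spread = −(1/T)·ln(B₀/D) − r = −(1/1.6138)·ln(496.088561/566.2652) − 0.0664 = 0.01558541

spread=0.0156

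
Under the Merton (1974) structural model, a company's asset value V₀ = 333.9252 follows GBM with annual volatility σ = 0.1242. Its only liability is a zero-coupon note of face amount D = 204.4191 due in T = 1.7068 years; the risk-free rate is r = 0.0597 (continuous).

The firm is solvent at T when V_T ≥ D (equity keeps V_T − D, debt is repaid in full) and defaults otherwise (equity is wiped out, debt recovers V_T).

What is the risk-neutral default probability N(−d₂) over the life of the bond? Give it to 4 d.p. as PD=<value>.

d₁ = [ln(V₀/D) + (r + σ²/2)T] / (σ√T)
   = [ln(333.9252/204.4191) + (0.0597 + 0.5·0.1242²)·1.7068] / (0.1242·√1.7068)
   = [0.490745 + 0.115060] / 0.162261 = 3.733532
d₂ = d₁ − σ√T = 3.733532 − 0.162261 = 3.571271
risk-neutral PD = N(−d₂) = N(-3.571271) = 0.000178

PD=0.0002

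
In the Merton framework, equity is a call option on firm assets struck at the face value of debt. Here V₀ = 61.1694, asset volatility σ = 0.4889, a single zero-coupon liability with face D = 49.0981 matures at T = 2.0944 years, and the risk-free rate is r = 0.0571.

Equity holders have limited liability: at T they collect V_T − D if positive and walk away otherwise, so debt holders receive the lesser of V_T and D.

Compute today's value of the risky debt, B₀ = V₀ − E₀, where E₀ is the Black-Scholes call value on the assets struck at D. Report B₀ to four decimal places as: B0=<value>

B0=36.3388

d₁ = [ln(V₀/D) + (r + σ²/2)T] / (σ√T)
   = [ln(61.1694/49.0981) + (0.0571 + 0.5·0.4889²)·2.0944] / (0.4889·√2.0944)
   = [0.219827 + 0.369895] / 0.707538 = 0.833485
d₂ = d₁ − σ√T = 0.833485 − 0.707538 = 0.125946
N(d₁) = 0.797714,  N(d₂) = 0.550113,  e^(−rT) = 0.887284
E₀ = V₀·N(d₁) − D·e^(−rT)·N(d₂)
   = 61.1694·0.797714 − 49.0981·0.887284·0.550113 = 24.830611
B₀ = V₀ − E₀ = 61.1694 − 24.830611 = 36.338789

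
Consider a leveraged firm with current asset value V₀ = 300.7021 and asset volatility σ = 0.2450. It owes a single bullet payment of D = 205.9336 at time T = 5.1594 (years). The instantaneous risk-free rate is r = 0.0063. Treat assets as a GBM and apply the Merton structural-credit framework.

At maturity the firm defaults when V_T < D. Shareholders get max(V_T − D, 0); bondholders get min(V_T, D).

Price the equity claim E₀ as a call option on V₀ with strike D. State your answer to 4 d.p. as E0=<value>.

E0=119.1784

d₁ = [ln(V₀/D) + (r + σ²/2)T] / (σ√T)
   = [ln(300.7021/205.9336) + (0.0063 + 0.5·0.2450²)·5.1594] / (0.2450·√5.1594)
   = [0.378566 + 0.187351] / 0.556501 = 1.016921
d₂ = d₁ − σ√T = 1.016921 − 0.556501 = 0.460420
N(d₁) = 0.845404,  N(d₂) = 0.677393,  e^(−rT) = 0.968018
E₀ = V₀·N(d₁) − D·e^(−rT)·N(d₂)
   = 300.7021·0.845404 − 205.9336·0.968018·0.677393 = 119.178355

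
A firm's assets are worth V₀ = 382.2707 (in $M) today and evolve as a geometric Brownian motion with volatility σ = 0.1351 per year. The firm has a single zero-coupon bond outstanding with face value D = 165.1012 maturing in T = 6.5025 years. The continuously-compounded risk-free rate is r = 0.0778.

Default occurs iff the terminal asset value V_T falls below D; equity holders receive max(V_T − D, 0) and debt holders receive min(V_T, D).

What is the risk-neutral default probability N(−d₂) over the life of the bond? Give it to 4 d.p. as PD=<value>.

d₁ = [ln(V₀/D) + (r + σ²/2)T] / (σ√T)
   = [ln(382.2707/165.1012) + (0.0778 + 0.5·0.1351²)·6.5025] / (0.1351·√6.5025)
   = [0.839570 + 0.565236] / 0.344505 = 4.077754
d₂ = d₁ − σ√T = 4.077754 − 0.344505 = 3.733249
risk-neutral PD = N(−d₂) = N(-3.733249) = 0.000095

PD=0.0001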